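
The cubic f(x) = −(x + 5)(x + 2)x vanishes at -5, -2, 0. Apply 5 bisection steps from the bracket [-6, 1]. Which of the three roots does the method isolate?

-5

midpoint -2.5: f = -3.125 < 0 → [-6, -2.5]
midpoint -4.25: f = -7.171875 < 0 → [-6, -4.25]
midpoint -5.125: f = 2.001953 > 0 → [-5.125, -4.25]
midpoint -4.6875: f = -3.9368 < 0 → [-5.125, -4.6875]
midpoint -4.90625: f = -1.3368 < 0 → [-5.125, -4.90625]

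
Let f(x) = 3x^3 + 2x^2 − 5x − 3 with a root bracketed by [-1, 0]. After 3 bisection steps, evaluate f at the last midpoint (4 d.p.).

0.1738

midpoint -0.5: f = -0.375 < 0 → [-1, -0.5]
midpoint -0.75: f = 0.609375 > 0 → [-0.75, -0.5]
midpoint -0.625: f = 0.173828 > 0 → [-0.625, -0.5]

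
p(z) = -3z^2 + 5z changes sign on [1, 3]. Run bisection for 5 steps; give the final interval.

z = 2 gives p = -2, negative; keep [1, 2]
z = 1.5 gives p = 0.75, positive; keep [1.5, 2]
z = 1.75 gives p = -0.4375, negative; keep [1.5, 1.75]
z = 1.625 gives p = 0.2031, positive; keep [1.625, 1.75]
z = 1.6875 gives p = -0.1055, negative; keep [1.625, 1.6875]

[1.625, 1.6875]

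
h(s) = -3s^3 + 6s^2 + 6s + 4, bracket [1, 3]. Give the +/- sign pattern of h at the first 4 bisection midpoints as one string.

midpoint 2: h = 16 > 0 → [2, 3]
midpoint 2.5: h = 9.625 > 0 → [2.5, 3]
midpoint 2.75: h = 3.484375 > 0 → [2.75, 3]
midpoint 2.875: h = -0.4473 < 0 → [2.75, 2.875]

+++-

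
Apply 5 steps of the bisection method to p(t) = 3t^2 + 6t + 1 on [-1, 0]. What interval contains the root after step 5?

[-0.1875, -0.15625]

t = -0.5 gives p = -1.25, negative; keep [-0.5, 0]
t = -0.25 gives p = -0.3125, negative; keep [-0.25, 0]
t = -0.125 gives p = 0.296875, positive; keep [-0.25, -0.125]
t = -0.1875 gives p = -0.0195, negative; keep [-0.1875, -0.125]
t = -0.15625 gives p = 0.1357, positive; keep [-0.1875, -0.15625]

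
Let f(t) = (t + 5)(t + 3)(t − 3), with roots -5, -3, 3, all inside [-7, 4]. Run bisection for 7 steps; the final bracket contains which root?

m = -1.5, f(m) = -23.625 (−); new bracket [-1.5, 4]
m = 1.25, f(m) = -46.484375 (−); new bracket [1.25, 4]
m = 2.625, f(m) = -16.083984 (−); new bracket [2.625, 4]
m = 3.3125, f(m) = 16.3977 (+); new bracket [2.625, 3.3125]
m = 2.96875, f(m) = -1.4864 (−); new bracket [2.96875, 3.3125]
m = 3.140625, f(m) = 7.0296 (+); new bracket [2.96875, 3.140625]
m = 3.0546875, f(m) = 2.667 (+); new bracket [2.96875, 3.0546875]

3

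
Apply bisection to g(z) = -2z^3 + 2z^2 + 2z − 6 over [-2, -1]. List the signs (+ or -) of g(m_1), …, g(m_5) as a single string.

+-+--

m = -1.5, g(m) = 2.25 (+); new bracket [-1.5, -1]
m = -1.25, g(m) = -1.46875 (−); new bracket [-1.5, -1.25]
m = -1.375, g(m) = 0.230469 (+); new bracket [-1.375, -1.25]
m = -1.3125, g(m) = -0.6577 (−); new bracket [-1.375, -1.3125]
m = -1.34375, g(m) = -0.2234 (−); new bracket [-1.375, -1.34375]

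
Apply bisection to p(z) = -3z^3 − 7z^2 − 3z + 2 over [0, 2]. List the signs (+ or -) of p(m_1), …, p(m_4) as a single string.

p(1) = -11 < 0, so the root lies in [0, 1]
p(0.5) = -1.625 < 0, so the root lies in [0, 0.5]
p(0.25) = 0.765625 > 0, so the root lies in [0.25, 0.5]
p(0.375) = -0.2676 < 0, so the root lies in [0.25, 0.375]

--+-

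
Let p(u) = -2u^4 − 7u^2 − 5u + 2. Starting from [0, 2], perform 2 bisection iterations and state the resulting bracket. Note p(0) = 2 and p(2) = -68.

[0, 0.5]

midpoint 1: p = -12 < 0 → [0, 1]
midpoint 0.5: p = -2.375 < 0 → [0, 0.5]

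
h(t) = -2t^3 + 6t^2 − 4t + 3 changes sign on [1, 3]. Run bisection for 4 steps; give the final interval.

[2.375, 2.5]

m = 2, h(m) = 3 (+); new bracket [2, 3]
m = 2.5, h(m) = -0.75 (−); new bracket [2, 2.5]
m = 2.25, h(m) = 1.59375 (+); new bracket [2.25, 2.5]
m = 2.375, h(m) = 0.5508 (+); new bracket [2.375, 2.5]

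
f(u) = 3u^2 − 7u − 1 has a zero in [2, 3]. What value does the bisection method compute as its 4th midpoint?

midpoint 2.5: f = 0.25 > 0 → [2, 2.5]
midpoint 2.25: f = -1.5625 < 0 → [2.25, 2.5]
midpoint 2.375: f = -0.703125 < 0 → [2.375, 2.5]
midpoint 2.4375: f = -0.2383 < 0 → [2.4375, 2.5]

2.4375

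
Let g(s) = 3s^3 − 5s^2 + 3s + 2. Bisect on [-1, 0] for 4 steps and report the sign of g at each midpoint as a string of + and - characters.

-++-

s = -0.5 gives g = -1.125, negative; keep [-0.5, 0]
s = -0.25 gives g = 0.890625, positive; keep [-0.5, -0.25]
s = -0.375 gives g = 0.013672, positive; keep [-0.5, -0.375]
s = -0.4375 gives g = -0.5208, negative; keep [-0.4375, -0.375]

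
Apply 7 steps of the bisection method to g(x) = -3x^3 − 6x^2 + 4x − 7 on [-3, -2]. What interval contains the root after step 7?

[-2.78125, -2.7734375]

m = -2.5, g(m) = -7.625 (−); new bracket [-3, -2.5]
m = -2.75, g(m) = -0.984375 (−); new bracket [-3, -2.75]
m = -2.875, g(m) = 3.197266 (+); new bracket [-2.875, -2.75]
m = -2.8125, g(m) = 1.031 (+); new bracket [-2.8125, -2.75]
m = -2.78125, g(m) = 0.0047 (+); new bracket [-2.78125, -2.75]
m = -2.765625, g(m) = -0.4944 (−); new bracket [-2.78125, -2.765625]
m = -2.7734375, g(m) = -0.246 (−); new bracket [-2.78125, -2.7734375]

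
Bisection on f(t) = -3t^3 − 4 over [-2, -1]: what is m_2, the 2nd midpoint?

-1.25

t = -1.5 gives f = 6.125, positive; keep [-1.5, -1]
t = -1.25 gives f = 1.859375, positive; keep [-1.25, -1]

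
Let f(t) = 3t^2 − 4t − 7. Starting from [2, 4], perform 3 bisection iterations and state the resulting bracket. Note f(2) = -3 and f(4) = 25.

f(3) = 8 > 0, so the root lies in [2, 3]
f(2.5) = 1.75 > 0, so the root lies in [2, 2.5]
f(2.25) = -0.8125 < 0, so the root lies in [2.25, 2.5]

[2.25, 2.5]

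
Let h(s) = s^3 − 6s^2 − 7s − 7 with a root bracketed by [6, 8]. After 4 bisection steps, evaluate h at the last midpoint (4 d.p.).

m = 7, h(m) = -7 (−); new bracket [7, 8]
m = 7.5, h(m) = 24.875 (+); new bracket [7, 7.5]
m = 7.25, h(m) = 7.953125 (+); new bracket [7, 7.25]
m = 7.125, h(m) = 0.2363 (+); new bracket [7, 7.125]

0.2363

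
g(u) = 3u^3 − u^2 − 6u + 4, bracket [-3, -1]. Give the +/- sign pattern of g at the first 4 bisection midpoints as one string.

m = -2, g(m) = -12 (−); new bracket [-2, -1]
m = -1.5, g(m) = 0.625 (+); new bracket [-2, -1.5]
m = -1.75, g(m) = -4.640625 (−); new bracket [-1.75, -1.5]
m = -1.625, g(m) = -1.7637 (−); new bracket [-1.625, -1.5]

-+--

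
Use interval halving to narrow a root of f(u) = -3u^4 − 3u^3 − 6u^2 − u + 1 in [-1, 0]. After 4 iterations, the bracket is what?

[-0.5625, -0.5]

f(-0.5) = 0.1875 > 0, so the root lies in [-1, -0.5]
f(-0.75) = -1.308594 < 0, so the root lies in [-0.75, -0.5]
f(-0.625) = -0.444092 < 0, so the root lies in [-0.625, -0.5]
f(-0.5625) = -0.1023 < 0, so the root lies in [-0.5625, -0.5]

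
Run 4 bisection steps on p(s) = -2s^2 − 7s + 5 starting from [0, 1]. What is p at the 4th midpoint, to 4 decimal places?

0.4297

midpoint 0.5: p = 1 > 0 → [0.5, 1]
midpoint 0.75: p = -1.375 < 0 → [0.5, 0.75]
midpoint 0.625: p = -0.15625 < 0 → [0.5, 0.625]
midpoint 0.5625: p = 0.4297 > 0 → [0.5625, 0.625]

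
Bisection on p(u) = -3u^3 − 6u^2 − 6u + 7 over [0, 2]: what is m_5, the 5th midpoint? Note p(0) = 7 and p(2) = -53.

0.6875

midpoint 1: p = -8 < 0 → [0, 1]
midpoint 0.5: p = 2.125 > 0 → [0.5, 1]
midpoint 0.75: p = -2.140625 < 0 → [0.5, 0.75]
midpoint 0.625: p = 0.1738 > 0 → [0.625, 0.75]
midpoint 0.6875: p = -0.9358 < 0 → [0.625, 0.6875]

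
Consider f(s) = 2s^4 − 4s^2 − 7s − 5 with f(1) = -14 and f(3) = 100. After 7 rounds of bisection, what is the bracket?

midpoint 2: f = -3 < 0 → [2, 3]
midpoint 2.5: f = 30.625 > 0 → [2, 2.5]
midpoint 2.25: f = 10.257812 > 0 → [2, 2.25]
midpoint 2.125: f = 2.8442 > 0 → [2, 2.125]
midpoint 2.0625: f = -0.2617 < 0 → [2.0625, 2.125]
midpoint 2.09375: f = 1.2438 > 0 → [2.0625, 2.09375]
midpoint 2.078125: f = 0.4794 > 0 → [2.0625, 2.078125]

[2.0625, 2.078125]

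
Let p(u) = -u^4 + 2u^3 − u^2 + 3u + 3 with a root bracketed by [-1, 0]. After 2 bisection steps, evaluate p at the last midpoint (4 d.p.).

p(-0.5) = 0.9375 > 0, so the root lies in [-1, -0.5]
p(-0.75) = -0.972656 < 0, so the root lies in [-0.75, -0.5]

-0.9727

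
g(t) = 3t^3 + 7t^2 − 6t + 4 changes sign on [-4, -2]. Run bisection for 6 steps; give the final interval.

[-3.125, -3.09375]

g(-3) = 4 > 0, so the root lies in [-4, -3]
g(-3.5) = -17.875 < 0, so the root lies in [-3.5, -3]
g(-3.25) = -5.546875 < 0, so the root lies in [-3.25, -3]
g(-3.125) = -0.4434 < 0, so the root lies in [-3.125, -3]
g(-3.0625) = 1.8586 > 0, so the root lies in [-3.125, -3.0625]
g(-3.09375) = 0.728 > 0, so the root lies in [-3.125, -3.09375]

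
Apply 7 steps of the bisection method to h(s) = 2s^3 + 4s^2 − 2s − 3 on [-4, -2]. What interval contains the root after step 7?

midpoint -3: h = -15 < 0 → [-3, -2]
midpoint -2.5: h = -4.25 < 0 → [-2.5, -2]
midpoint -2.25: h = -1.03125 < 0 → [-2.25, -2]
midpoint -2.125: h = 0.1211 > 0 → [-2.25, -2.125]
midpoint -2.1875: h = -0.4194 < 0 → [-2.1875, -2.125]
midpoint -2.15625: h = -0.1404 < 0 → [-2.15625, -2.125]
midpoint -2.140625: h = -0.0075 < 0 → [-2.140625, -2.125]

[-2.140625, -2.125]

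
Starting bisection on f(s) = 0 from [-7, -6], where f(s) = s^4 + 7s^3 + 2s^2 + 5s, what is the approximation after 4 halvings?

-6.8125

m = -6.5, f(m) = -85.3125 (−); new bracket [-7, -6.5]
m = -6.75, f(m) = -19.511719 (−); new bracket [-7, -6.75]
m = -6.875, f(m) = 19.537354 (+); new bracket [-6.875, -6.75]
m = -6.8125, f(m) = -0.5239 (−); new bracket [-6.875, -6.8125]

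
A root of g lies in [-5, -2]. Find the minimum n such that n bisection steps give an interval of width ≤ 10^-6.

Width after n steps is 3/2^n. Need 2^n ≥ 3/10^-6 = 3000000.
2^21 = 2097152 < 3000000 ≤ 2^22 = 4194304, so n = 22.

22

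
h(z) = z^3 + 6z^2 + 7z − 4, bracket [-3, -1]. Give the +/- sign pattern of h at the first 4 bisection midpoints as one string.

z = -2 gives h = -2, negative; keep [-3, -2]
z = -2.5 gives h = 0.375, positive; keep [-2.5, -2]
z = -2.25 gives h = -0.765625, negative; keep [-2.5, -2.25]
z = -2.375 gives h = -0.1777, negative; keep [-2.5, -2.375]

-+--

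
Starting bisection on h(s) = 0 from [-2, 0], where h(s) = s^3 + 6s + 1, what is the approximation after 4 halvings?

m = -1, h(m) = -6 (−); new bracket [-1, 0]
m = -0.5, h(m) = -2.125 (−); new bracket [-0.5, 0]
m = -0.25, h(m) = -0.515625 (−); new bracket [-0.25, 0]
m = -0.125, h(m) = 0.248 (+); new bracket [-0.25, -0.125]

-0.125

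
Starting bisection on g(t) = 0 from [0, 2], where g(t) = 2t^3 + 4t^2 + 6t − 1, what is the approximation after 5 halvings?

0.1875

t = 1 gives g = 11, positive; keep [0, 1]
t = 0.5 gives g = 3.25, positive; keep [0, 0.5]
t = 0.25 gives g = 0.78125, positive; keep [0, 0.25]
t = 0.125 gives g = -0.1836, negative; keep [0.125, 0.25]
t = 0.1875 gives g = 0.2788, positive; keep [0.125, 0.1875]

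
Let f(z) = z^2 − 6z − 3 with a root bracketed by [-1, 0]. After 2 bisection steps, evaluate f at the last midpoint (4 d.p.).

midpoint -0.5: f = 0.25 > 0 → [-0.5, 0]
midpoint -0.25: f = -1.4375 < 0 → [-0.5, -0.25]

-1.4375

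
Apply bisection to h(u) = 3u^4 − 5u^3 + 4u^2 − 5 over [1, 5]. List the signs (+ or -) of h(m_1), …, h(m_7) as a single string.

+++-+--

u = 3 gives h = 139, positive; keep [1, 3]
u = 2 gives h = 19, positive; keep [1, 2]
u = 1.5 gives h = 2.3125, positive; keep [1, 1.5]
u = 1.25 gives h = -1.1914, negative; keep [1.25, 1.5]
u = 1.375 gives h = 0.2878, positive; keep [1.25, 1.375]
u = 1.3125 gives h = -0.5117, negative; keep [1.3125, 1.375]
u = 1.34375 gives h = -0.1279, negative; keep [1.34375, 1.375]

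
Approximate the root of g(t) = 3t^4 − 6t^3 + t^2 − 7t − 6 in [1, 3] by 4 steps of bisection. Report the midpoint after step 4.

t = 2 gives g = -16, negative; keep [2, 3]
t = 2.5 gives g = 6.1875, positive; keep [2, 2.5]
t = 2.25 gives g = -8.144531, negative; keep [2.25, 2.5]
t = 2.375 gives g = -1.9133, negative; keep [2.375, 2.5]

2.375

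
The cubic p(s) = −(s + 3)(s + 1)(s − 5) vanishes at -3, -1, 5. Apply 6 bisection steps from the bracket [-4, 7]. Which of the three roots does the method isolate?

s = 1.5 gives p = 39.375, positive; keep [1.5, 7]
s = 4.25 gives p = 28.546875, positive; keep [4.25, 7]
s = 5.625 gives p = -35.712891, negative; keep [4.25, 5.625]
s = 4.9375 gives p = 2.9456, positive; keep [4.9375, 5.625]
s = 5.28125 gives p = -14.6297, negative; keep [4.9375, 5.28125]
s = 5.109375 gives p = -5.4188, negative; keep [4.9375, 5.109375]

5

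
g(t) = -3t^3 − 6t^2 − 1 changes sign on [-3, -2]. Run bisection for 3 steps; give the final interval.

t = -2.5 gives g = 8.375, positive; keep [-2.5, -2]
t = -2.25 gives g = 2.796875, positive; keep [-2.25, -2]
t = -2.125 gives g = 0.693359, positive; keep [-2.125, -2]

[-2.125, -2]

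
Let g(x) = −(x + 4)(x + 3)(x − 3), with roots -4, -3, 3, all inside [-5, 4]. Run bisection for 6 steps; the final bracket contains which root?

3

midpoint -0.5: g = 30.625 > 0 → [-0.5, 4]
midpoint 1.75: g = 34.140625 > 0 → [1.75, 4]
midpoint 2.875: g = 5.048828 > 0 → [2.875, 4]
midpoint 3.4375: g = -20.947 < 0 → [2.875, 3.4375]
midpoint 3.15625: g = -6.8837 < 0 → [2.875, 3.15625]
midpoint 3.015625: g = -0.6594 < 0 → [2.875, 3.015625]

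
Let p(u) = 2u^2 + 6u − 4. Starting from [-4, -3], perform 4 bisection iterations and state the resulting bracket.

m = -3.5, p(m) = -0.5 (−); new bracket [-4, -3.5]
m = -3.75, p(m) = 1.625 (+); new bracket [-3.75, -3.5]
m = -3.625, p(m) = 0.53125 (+); new bracket [-3.625, -3.5]
m = -3.5625, p(m) = 0.0078 (+); new bracket [-3.5625, -3.5]

[-3.5625, -3.5]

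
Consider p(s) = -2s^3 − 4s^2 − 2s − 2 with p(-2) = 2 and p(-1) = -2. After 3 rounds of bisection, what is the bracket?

m = -1.5, p(m) = -1.25 (−); new bracket [-2, -1.5]
m = -1.75, p(m) = -0.03125 (−); new bracket [-2, -1.75]
m = -1.875, p(m) = 0.871094 (+); new bracket [-1.875, -1.75]

[-1.875, -1.75]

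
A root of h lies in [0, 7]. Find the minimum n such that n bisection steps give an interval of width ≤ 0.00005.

Width after n steps is 7/2^n. Need 2^n ≥ 7/0.00005 = 140000.
2^17 = 131072 < 140000 ≤ 2^18 = 262144, so n = 18.

18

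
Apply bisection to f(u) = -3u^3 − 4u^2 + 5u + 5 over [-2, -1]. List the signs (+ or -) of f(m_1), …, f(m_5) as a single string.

m = -1.5, f(m) = -1.375 (−); new bracket [-2, -1.5]
m = -1.75, f(m) = 0.078125 (+); new bracket [-1.75, -1.5]
m = -1.625, f(m) = -0.814453 (−); new bracket [-1.75, -1.625]
m = -1.6875, f(m) = -0.4119 (−); new bracket [-1.75, -1.6875]
m = -1.71875, f(m) = -0.1781 (−); new bracket [-1.75, -1.71875]

-+---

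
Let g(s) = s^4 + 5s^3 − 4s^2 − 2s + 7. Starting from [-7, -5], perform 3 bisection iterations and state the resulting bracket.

[-5.75, -5.5]

midpoint -6: g = 91 > 0 → [-6, -5]
midpoint -5.5: g = -19.8125 < 0 → [-6, -5.5]
midpoint -5.75: g = 28.832031 > 0 → [-5.75, -5.5]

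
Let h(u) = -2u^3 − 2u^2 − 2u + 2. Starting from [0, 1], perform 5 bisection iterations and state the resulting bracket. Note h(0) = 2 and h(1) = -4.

m = 0.5, h(m) = 0.25 (+); new bracket [0.5, 1]
m = 0.75, h(m) = -1.46875 (−); new bracket [0.5, 0.75]
m = 0.625, h(m) = -0.519531 (−); new bracket [0.5, 0.625]
m = 0.5625, h(m) = -0.1138 (−); new bracket [0.5, 0.5625]
m = 0.53125, h(m) = 0.0732 (+); new bracket [0.53125, 0.5625]

[0.53125, 0.5625]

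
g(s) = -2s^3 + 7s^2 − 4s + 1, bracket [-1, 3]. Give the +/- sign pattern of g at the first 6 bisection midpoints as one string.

++++-+

s = 1 gives g = 2, positive; keep [1, 3]
s = 2 gives g = 5, positive; keep [2, 3]
s = 2.5 gives g = 3.5, positive; keep [2.5, 3]
s = 2.75 gives g = 1.3438, positive; keep [2.75, 3]
s = 2.875 gives g = -0.168, negative; keep [2.75, 2.875]
s = 2.8125 gives g = 0.6265, positive; keep [2.8125, 2.875]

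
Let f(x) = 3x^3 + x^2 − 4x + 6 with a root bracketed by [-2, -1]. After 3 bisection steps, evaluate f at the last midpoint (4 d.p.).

m = -1.5, f(m) = 4.125 (+); new bracket [-2, -1.5]
m = -1.75, f(m) = -0.015625 (−); new bracket [-1.75, -1.5]
m = -1.625, f(m) = 2.267578 (+); new bracket [-1.75, -1.625]

2.2676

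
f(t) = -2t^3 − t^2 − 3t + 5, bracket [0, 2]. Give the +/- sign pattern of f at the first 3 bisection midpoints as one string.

m = 1, f(m) = -1 (−); new bracket [0, 1]
m = 0.5, f(m) = 3 (+); new bracket [0.5, 1]
m = 0.75, f(m) = 1.34375 (+); new bracket [0.75, 1]

-++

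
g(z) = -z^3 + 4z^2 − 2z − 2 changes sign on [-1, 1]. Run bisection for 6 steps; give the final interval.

z = 0 gives g = -2, negative; keep [-1, 0]
z = -0.5 gives g = 0.125, positive; keep [-0.5, 0]
z = -0.25 gives g = -1.234375, negative; keep [-0.5, -0.25]
z = -0.375 gives g = -0.6348, negative; keep [-0.5, -0.375]
z = -0.4375 gives g = -0.2756, negative; keep [-0.5, -0.4375]
z = -0.46875 gives g = -0.0806, negative; keep [-0.5, -0.46875]

[-0.5, -0.46875]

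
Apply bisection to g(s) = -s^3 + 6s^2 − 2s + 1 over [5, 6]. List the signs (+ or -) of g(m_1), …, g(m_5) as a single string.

s = 5.5 gives g = 5.125, positive; keep [5.5, 6]
s = 5.75 gives g = -2.234375, negative; keep [5.5, 5.75]
s = 5.625 gives g = 1.615234, positive; keep [5.625, 5.75]
s = 5.6875 gives g = -0.2664, negative; keep [5.625, 5.6875]
s = 5.65625 gives g = 0.6852, positive; keep [5.65625, 5.6875]

+-+-+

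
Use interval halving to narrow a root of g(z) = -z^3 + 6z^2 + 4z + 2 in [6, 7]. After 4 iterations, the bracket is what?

[6.625, 6.6875]

z = 6.5 gives g = 6.875, positive; keep [6.5, 7]
z = 6.75 gives g = -5.171875, negative; keep [6.5, 6.75]
z = 6.625 gives g = 1.068359, positive; keep [6.625, 6.75]
z = 6.6875 gives g = -1.9968, negative; keep [6.625, 6.6875]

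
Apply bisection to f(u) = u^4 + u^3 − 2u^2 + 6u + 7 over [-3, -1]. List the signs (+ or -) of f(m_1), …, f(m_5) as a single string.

midpoint -2: f = -5 < 0 → [-3, -2]
midpoint -2.5: f = 2.9375 > 0 → [-2.5, -2]
midpoint -2.25: f = -2.386719 < 0 → [-2.5, -2.25]
midpoint -2.375: f = -0.1111 < 0 → [-2.5, -2.375]
midpoint -2.4375: f = 1.3103 > 0 → [-2.4375, -2.375]

-+--+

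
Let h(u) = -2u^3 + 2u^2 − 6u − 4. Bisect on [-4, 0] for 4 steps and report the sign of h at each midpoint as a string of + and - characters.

u = -2 gives h = 32, positive; keep [-2, 0]
u = -1 gives h = 6, positive; keep [-1, 0]
u = -0.5 gives h = -0.25, negative; keep [-1, -0.5]
u = -0.75 gives h = 2.4688, positive; keep [-0.75, -0.5]

++-+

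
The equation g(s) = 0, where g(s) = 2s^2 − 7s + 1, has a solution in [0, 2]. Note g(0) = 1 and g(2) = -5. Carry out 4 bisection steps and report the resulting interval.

[0.125, 0.25]

g(1) = -4 < 0, so the root lies in [0, 1]
g(0.5) = -2 < 0, so the root lies in [0, 0.5]
g(0.25) = -0.625 < 0, so the root lies in [0, 0.25]
g(0.125) = 0.1562 > 0, so the root lies in [0.125, 0.25]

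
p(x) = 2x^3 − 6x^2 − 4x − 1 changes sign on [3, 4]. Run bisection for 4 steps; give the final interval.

x = 3.5 gives p = -2.75, negative; keep [3.5, 4]
x = 3.75 gives p = 5.09375, positive; keep [3.5, 3.75]
x = 3.625 gives p = 0.925781, positive; keep [3.5, 3.625]
x = 3.5625 gives p = -0.9722, negative; keep [3.5625, 3.625]

[3.5625, 3.625]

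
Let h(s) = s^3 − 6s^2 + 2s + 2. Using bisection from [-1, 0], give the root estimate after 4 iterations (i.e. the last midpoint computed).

-0.4375

midpoint -0.5: h = -0.625 < 0 → [-0.5, 0]
midpoint -0.25: h = 1.109375 > 0 → [-0.5, -0.25]
midpoint -0.375: h = 0.353516 > 0 → [-0.5, -0.375]
midpoint -0.4375: h = -0.1072 < 0 → [-0.4375, -0.375]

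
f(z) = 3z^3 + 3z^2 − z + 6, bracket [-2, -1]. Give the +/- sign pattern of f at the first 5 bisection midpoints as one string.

z = -1.5 gives f = 4.125, positive; keep [-2, -1.5]
z = -1.75 gives f = 0.859375, positive; keep [-2, -1.75]
z = -1.875 gives f = -1.353516, negative; keep [-1.875, -1.75]
z = -1.8125 gives f = -0.1951, negative; keep [-1.8125, -1.75]
z = -1.78125 gives f = 0.3449, positive; keep [-1.8125, -1.78125]

++--+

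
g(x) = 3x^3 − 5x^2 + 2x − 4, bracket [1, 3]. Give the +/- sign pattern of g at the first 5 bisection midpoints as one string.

+-+--

midpoint 2: g = 4 > 0 → [1, 2]
midpoint 1.5: g = -2.125 < 0 → [1.5, 2]
midpoint 1.75: g = 0.265625 > 0 → [1.5, 1.75]
midpoint 1.625: g = -1.0801 < 0 → [1.625, 1.75]
midpoint 1.6875: g = -0.447 < 0 → [1.6875, 1.75]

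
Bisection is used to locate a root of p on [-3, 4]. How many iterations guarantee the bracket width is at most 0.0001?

17

Width after n steps is 7/2^n. Need 2^n ≥ 7/0.0001 = 70000.
2^16 = 65536 < 70000 ≤ 2^17 = 131072, so n = 17.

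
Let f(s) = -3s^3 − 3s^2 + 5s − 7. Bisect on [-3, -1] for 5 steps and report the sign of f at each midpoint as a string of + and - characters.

s = -2 gives f = -5, negative; keep [-3, -2]
s = -2.5 gives f = 8.625, positive; keep [-2.5, -2]
s = -2.25 gives f = 0.734375, positive; keep [-2.25, -2]
s = -2.125 gives f = -2.3848, negative; keep [-2.25, -2.125]
s = -2.1875 gives f = -0.8904, negative; keep [-2.25, -2.1875]

-++--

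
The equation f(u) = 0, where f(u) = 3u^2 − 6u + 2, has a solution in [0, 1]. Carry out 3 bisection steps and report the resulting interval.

[0.375, 0.5]

midpoint 0.5: f = -0.25 < 0 → [0, 0.5]
midpoint 0.25: f = 0.6875 > 0 → [0.25, 0.5]
midpoint 0.375: f = 0.171875 > 0 → [0.375, 0.5]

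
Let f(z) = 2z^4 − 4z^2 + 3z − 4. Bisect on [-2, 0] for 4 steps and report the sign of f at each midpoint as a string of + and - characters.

---+

z = -1 gives f = -9, negative; keep [-2, -1]
z = -1.5 gives f = -7.375, negative; keep [-2, -1.5]
z = -1.75 gives f = -2.742188, negative; keep [-2, -1.75]
z = -1.875 gives f = 1.0317, positive; keep [-1.875, -1.75]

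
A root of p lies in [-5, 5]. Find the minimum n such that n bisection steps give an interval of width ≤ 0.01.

10

Width after n steps is 10/2^n. Need 2^n ≥ 10/0.01 = 1000.
2^9 = 512 < 1000 ≤ 2^10 = 1024, so n = 10.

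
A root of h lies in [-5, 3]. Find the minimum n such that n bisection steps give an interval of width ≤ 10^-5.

20

Width after n steps is 8/2^n. Need 2^n ≥ 8/10^-5 = 800000.
2^19 = 524288 < 800000 ≤ 2^20 = 1048576, so n = 20.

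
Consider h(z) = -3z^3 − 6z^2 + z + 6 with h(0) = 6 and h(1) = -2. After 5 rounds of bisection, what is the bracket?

z = 0.5 gives h = 4.625, positive; keep [0.5, 1]
z = 0.75 gives h = 2.109375, positive; keep [0.75, 1]
z = 0.875 gives h = 0.271484, positive; keep [0.875, 1]
z = 0.9375 gives h = -0.8079, negative; keep [0.875, 0.9375]
z = 0.90625 gives h = -0.2544, negative; keep [0.875, 0.90625]

[0.875, 0.90625]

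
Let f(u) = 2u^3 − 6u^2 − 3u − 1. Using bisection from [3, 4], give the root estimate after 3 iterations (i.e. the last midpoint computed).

f(3.5) = 0.75 > 0, so the root lies in [3, 3.5]
f(3.25) = -5.46875 < 0, so the root lies in [3.25, 3.5]
f(3.375) = -2.582031 < 0, so the root lies in [3.375, 3.5]

3.375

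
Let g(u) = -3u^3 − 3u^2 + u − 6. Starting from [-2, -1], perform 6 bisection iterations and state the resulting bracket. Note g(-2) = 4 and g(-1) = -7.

m = -1.5, g(m) = -4.125 (−); new bracket [-2, -1.5]
m = -1.75, g(m) = -0.859375 (−); new bracket [-2, -1.75]
m = -1.875, g(m) = 1.353516 (+); new bracket [-1.875, -1.75]
m = -1.8125, g(m) = 0.1951 (+); new bracket [-1.8125, -1.75]
m = -1.78125, g(m) = -0.3449 (−); new bracket [-1.8125, -1.78125]
m = -1.796875, g(m) = -0.0781 (−); new bracket [-1.8125, -1.796875]

[-1.8125, -1.796875]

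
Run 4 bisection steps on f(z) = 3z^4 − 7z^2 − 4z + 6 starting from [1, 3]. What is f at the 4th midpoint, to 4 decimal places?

1.9343

midpoint 2: f = 18 > 0 → [1, 2]
midpoint 1.5: f = -0.5625 < 0 → [1.5, 2]
midpoint 1.75: f = 5.699219 > 0 → [1.5, 1.75]
midpoint 1.625: f = 1.9343 > 0 → [1.5, 1.625]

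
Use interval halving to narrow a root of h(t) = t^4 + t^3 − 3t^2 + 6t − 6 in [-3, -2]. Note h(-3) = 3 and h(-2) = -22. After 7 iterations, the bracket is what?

[-2.9453125, -2.9375]

h(-2.5) = -16.3125 < 0, so the root lies in [-3, -2.5]
h(-2.75) = -8.792969 < 0, so the root lies in [-3, -2.75]
h(-2.875) = -3.48999 < 0, so the root lies in [-3, -2.875]
h(-2.9375) = -0.4011 < 0, so the root lies in [-3, -2.9375]
h(-2.96875) = 1.2594 > 0, so the root lies in [-2.96875, -2.9375]
h(-2.953125) = 0.4193 > 0, so the root lies in [-2.953125, -2.9375]
h(-2.9453125) = 0.0066 > 0, so the root lies in [-2.9453125, -2.9375]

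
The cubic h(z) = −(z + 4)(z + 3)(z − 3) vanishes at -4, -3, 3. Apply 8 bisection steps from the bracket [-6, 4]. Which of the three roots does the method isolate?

midpoint -1: h = 24 > 0 → [-1, 4]
midpoint 1.5: h = 37.125 > 0 → [1.5, 4]
midpoint 2.75: h = 9.703125 > 0 → [2.75, 4]
midpoint 3.375: h = -17.6309 < 0 → [2.75, 3.375]
midpoint 3.0625: h = -2.676 < 0 → [2.75, 3.0625]
midpoint 2.90625: h = 3.8241 > 0 → [2.90625, 3.0625]
midpoint 2.984375: h = 0.6531 > 0 → [2.984375, 3.0625]
midpoint 3.0234375: h = -0.9915 < 0 → [2.984375, 3.0234375]

3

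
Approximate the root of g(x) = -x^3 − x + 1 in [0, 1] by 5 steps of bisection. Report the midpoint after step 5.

0.65625

x = 0.5 gives g = 0.375, positive; keep [0.5, 1]
x = 0.75 gives g = -0.171875, negative; keep [0.5, 0.75]
x = 0.625 gives g = 0.130859, positive; keep [0.625, 0.75]
x = 0.6875 gives g = -0.0125, negative; keep [0.625, 0.6875]
x = 0.65625 gives g = 0.0611, positive; keep [0.65625, 0.6875]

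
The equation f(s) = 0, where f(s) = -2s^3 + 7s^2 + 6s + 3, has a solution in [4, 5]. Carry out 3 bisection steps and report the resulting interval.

s = 4.5 gives f = -10.5, negative; keep [4, 4.5]
s = 4.25 gives f = 1.40625, positive; keep [4.25, 4.5]
s = 4.375 gives f = -4.246094, negative; keep [4.25, 4.375]

[4.25, 4.375]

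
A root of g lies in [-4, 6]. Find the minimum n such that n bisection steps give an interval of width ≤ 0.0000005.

25

Width after n steps is 10/2^n. Need 2^n ≥ 10/0.0000005 = 20000000.
2^24 = 16777216 < 20000000 ≤ 2^25 = 33554432, so n = 25.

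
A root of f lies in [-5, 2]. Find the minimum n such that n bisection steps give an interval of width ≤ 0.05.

Width after n steps is 7/2^n. Need 2^n ≥ 7/0.05 = 140.
2^7 = 128 < 140 ≤ 2^8 = 256, so n = 8.

8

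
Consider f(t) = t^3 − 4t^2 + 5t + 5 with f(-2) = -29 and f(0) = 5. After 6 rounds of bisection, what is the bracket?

[-0.65625, -0.625]

midpoint -1: f = -5 < 0 → [-1, 0]
midpoint -0.5: f = 1.375 > 0 → [-1, -0.5]
midpoint -0.75: f = -1.421875 < 0 → [-0.75, -0.5]
midpoint -0.625: f = 0.0684 > 0 → [-0.75, -0.625]
midpoint -0.6875: f = -0.6531 < 0 → [-0.6875, -0.625]
midpoint -0.65625: f = -0.2865 < 0 → [-0.65625, -0.625]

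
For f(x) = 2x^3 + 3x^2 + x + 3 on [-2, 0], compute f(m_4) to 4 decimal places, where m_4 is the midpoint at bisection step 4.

f(-1) = 3 > 0, so the root lies in [-2, -1]
f(-1.5) = 1.5 > 0, so the root lies in [-2, -1.5]
f(-1.75) = -0.28125 < 0, so the root lies in [-1.75, -1.5]
f(-1.625) = 0.7148 > 0, so the root lies in [-1.75, -1.625]

0.7148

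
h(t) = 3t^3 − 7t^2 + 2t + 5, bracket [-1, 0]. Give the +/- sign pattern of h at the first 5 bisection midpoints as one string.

+-+--

midpoint -0.5: h = 1.875 > 0 → [-1, -0.5]
midpoint -0.75: h = -1.703125 < 0 → [-0.75, -0.5]
midpoint -0.625: h = 0.283203 > 0 → [-0.75, -0.625]
midpoint -0.6875: h = -0.6584 < 0 → [-0.6875, -0.625]
midpoint -0.65625: h = -0.175 < 0 → [-0.65625, -0.625]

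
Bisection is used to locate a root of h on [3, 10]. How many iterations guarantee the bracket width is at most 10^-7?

27

Width after n steps is 7/2^n. Need 2^n ≥ 7/10^-7 = 70000000.
2^26 = 67108864 < 70000000 ≤ 2^27 = 134217728, so n = 27.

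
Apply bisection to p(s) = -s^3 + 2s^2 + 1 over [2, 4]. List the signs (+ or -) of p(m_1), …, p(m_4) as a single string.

midpoint 3: p = -8 < 0 → [2, 3]
midpoint 2.5: p = -2.125 < 0 → [2, 2.5]
midpoint 2.25: p = -0.265625 < 0 → [2, 2.25]
midpoint 2.125: p = 0.4355 > 0 → [2.125, 2.25]

---+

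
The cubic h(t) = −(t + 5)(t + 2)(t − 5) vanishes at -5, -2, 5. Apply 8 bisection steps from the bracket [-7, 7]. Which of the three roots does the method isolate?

5

midpoint 0: h = 50 > 0 → [0, 7]
midpoint 3.5: h = 70.125 > 0 → [3.5, 7]
midpoint 5.25: h = -18.578125 < 0 → [3.5, 5.25]
midpoint 4.375: h = 37.3535 > 0 → [4.375, 5.25]
midpoint 4.8125: h = 12.5339 > 0 → [4.8125, 5.25]
midpoint 5.03125: h = -2.2041 < 0 → [4.8125, 5.03125]
midpoint 4.921875: h = 5.3655 > 0 → [4.921875, 5.03125]
midpoint 4.9765625: h = 1.6313 > 0 → [4.9765625, 5.03125]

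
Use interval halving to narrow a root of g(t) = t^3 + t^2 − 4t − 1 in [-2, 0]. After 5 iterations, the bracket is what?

[-0.25, -0.1875]

t = -1 gives g = 3, positive; keep [-1, 0]
t = -0.5 gives g = 1.125, positive; keep [-0.5, 0]
t = -0.25 gives g = 0.046875, positive; keep [-0.25, 0]
t = -0.125 gives g = -0.4863, negative; keep [-0.25, -0.125]
t = -0.1875 gives g = -0.2214, negative; keep [-0.25, -0.1875]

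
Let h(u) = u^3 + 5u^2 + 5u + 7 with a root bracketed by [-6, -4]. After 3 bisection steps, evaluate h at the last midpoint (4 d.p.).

m = -5, h(m) = -18 (−); new bracket [-5, -4]
m = -4.5, h(m) = -5.375 (−); new bracket [-4.5, -4]
m = -4.25, h(m) = -0.703125 (−); new bracket [-4.25, -4]

-0.7031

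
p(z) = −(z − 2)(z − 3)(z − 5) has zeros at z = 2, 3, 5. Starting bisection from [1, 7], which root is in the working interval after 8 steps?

p(4) = 2 > 0, so the root lies in [4, 7]
p(5.5) = -4.375 < 0, so the root lies in [4, 5.5]
p(4.75) = 1.203125 > 0, so the root lies in [4.75, 5.5]
p(5.125) = -0.8301 < 0, so the root lies in [4.75, 5.125]
p(4.9375) = 0.3557 > 0, so the root lies in [4.9375, 5.125]
p(5.03125) = -0.1924 < 0, so the root lies in [4.9375, 5.03125]
p(4.984375) = 0.0925 > 0, so the root lies in [4.984375, 5.03125]
p(5.0078125) = -0.0472 < 0, so the root lies in [4.984375, 5.0078125]

5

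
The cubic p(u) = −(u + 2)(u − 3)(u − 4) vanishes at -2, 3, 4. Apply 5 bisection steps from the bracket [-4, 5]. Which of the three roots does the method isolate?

midpoint 0.5: p = -21.875 < 0 → [-4, 0.5]
midpoint -1.75: p = -6.828125 < 0 → [-4, -1.75]
midpoint -2.875: p = 35.341797 > 0 → [-2.875, -1.75]
midpoint -2.3125: p = 10.4797 > 0 → [-2.3125, -1.75]
midpoint -2.03125: p = 0.9483 > 0 → [-2.03125, -1.75]

-2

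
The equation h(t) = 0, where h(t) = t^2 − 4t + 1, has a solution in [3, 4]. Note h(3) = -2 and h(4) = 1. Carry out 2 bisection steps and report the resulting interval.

h(3.5) = -0.75 < 0, so the root lies in [3.5, 4]
h(3.75) = 0.0625 > 0, so the root lies in [3.5, 3.75]

[3.5, 3.75]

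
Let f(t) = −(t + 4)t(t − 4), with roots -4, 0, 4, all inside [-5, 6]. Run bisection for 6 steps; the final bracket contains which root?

4

m = 0.5, f(m) = 7.875 (+); new bracket [0.5, 6]
m = 3.25, f(m) = 17.671875 (+); new bracket [3.25, 6]
m = 4.625, f(m) = -24.931641 (−); new bracket [3.25, 4.625]
m = 3.9375, f(m) = 1.9534 (+); new bracket [3.9375, 4.625]
m = 4.28125, f(m) = -9.9715 (−); new bracket [3.9375, 4.28125]
m = 4.109375, f(m) = -3.6449 (−); new bracket [3.9375, 4.109375]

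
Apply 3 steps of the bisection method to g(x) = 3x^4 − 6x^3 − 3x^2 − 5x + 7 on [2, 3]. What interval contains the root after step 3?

m = 2.5, g(m) = -0.8125 (−); new bracket [2.5, 3]
m = 2.75, g(m) = 17.355469 (+); new bracket [2.5, 2.75]
m = 2.625, g(m) = 7.11792 (+); new bracket [2.5, 2.625]

[2.5, 2.625]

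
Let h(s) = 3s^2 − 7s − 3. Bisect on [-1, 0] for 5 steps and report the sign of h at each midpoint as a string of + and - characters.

m = -0.5, h(m) = 1.25 (+); new bracket [-0.5, 0]
m = -0.25, h(m) = -1.0625 (−); new bracket [-0.5, -0.25]
m = -0.375, h(m) = 0.046875 (+); new bracket [-0.375, -0.25]
m = -0.3125, h(m) = -0.5195 (−); new bracket [-0.375, -0.3125]
m = -0.34375, h(m) = -0.2393 (−); new bracket [-0.375, -0.34375]

+-+--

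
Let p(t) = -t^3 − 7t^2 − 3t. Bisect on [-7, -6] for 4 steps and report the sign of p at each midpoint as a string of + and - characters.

-+++

p(-6.5) = -1.625 < 0, so the root lies in [-7, -6.5]
p(-6.75) = 8.859375 > 0, so the root lies in [-6.75, -6.5]
p(-6.625) = 3.416016 > 0, so the root lies in [-6.625, -6.5]
p(-6.5625) = 0.8459 > 0, so the root lies in [-6.5625, -6.5]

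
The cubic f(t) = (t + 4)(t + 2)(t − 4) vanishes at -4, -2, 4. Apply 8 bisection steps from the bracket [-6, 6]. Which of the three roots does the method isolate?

4

m = 0, f(m) = -32 (−); new bracket [0, 6]
m = 3, f(m) = -35 (−); new bracket [3, 6]
m = 4.5, f(m) = 27.625 (+); new bracket [3, 4.5]
m = 3.75, f(m) = -11.1406 (−); new bracket [3.75, 4.5]
m = 4.125, f(m) = 6.2207 (+); new bracket [3.75, 4.125]
m = 3.9375, f(m) = -2.9456 (−); new bracket [3.9375, 4.125]
m = 4.03125, f(m) = 1.5137 (+); new bracket [3.9375, 4.03125]
m = 3.984375, f(m) = -0.7466 (−); new bracket [3.984375, 4.03125]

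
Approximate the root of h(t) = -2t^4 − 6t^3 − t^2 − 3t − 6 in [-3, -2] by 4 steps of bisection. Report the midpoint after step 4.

h(-2.5) = 10.875 > 0, so the root lies in [-3, -2.5]
h(-2.75) = 5.085938 > 0, so the root lies in [-3, -2.75]
h(-2.875) = 0.300293 > 0, so the root lies in [-3, -2.875]
h(-2.9375) = -2.648 < 0, so the root lies in [-2.9375, -2.875]

-2.9375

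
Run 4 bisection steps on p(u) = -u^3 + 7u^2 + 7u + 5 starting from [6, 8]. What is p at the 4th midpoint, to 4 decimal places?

u = 7 gives p = 54, positive; keep [7, 8]
u = 7.5 gives p = 29.375, positive; keep [7.5, 8]
u = 7.75 gives p = 14.203125, positive; keep [7.75, 8]
u = 7.875 gives p = 5.8613, positive; keep [7.875, 8]

5.8613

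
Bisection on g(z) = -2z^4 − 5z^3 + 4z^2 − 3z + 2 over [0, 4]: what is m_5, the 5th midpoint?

0.625

g(2) = -60 < 0, so the root lies in [0, 2]
g(1) = -4 < 0, so the root lies in [0, 1]
g(0.5) = 0.75 > 0, so the root lies in [0.5, 1]
g(0.75) = -0.7422 < 0, so the root lies in [0.5, 0.75]
g(0.625) = 0.1616 > 0, so the root lies in [0.625, 0.75]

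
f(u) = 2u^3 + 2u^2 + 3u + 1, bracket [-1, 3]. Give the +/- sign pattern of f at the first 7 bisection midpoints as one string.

m = 1, f(m) = 8 (+); new bracket [-1, 1]
m = 0, f(m) = 1 (+); new bracket [-1, 0]
m = -0.5, f(m) = -0.25 (−); new bracket [-0.5, 0]
m = -0.25, f(m) = 0.3438 (+); new bracket [-0.5, -0.25]
m = -0.375, f(m) = 0.0508 (+); new bracket [-0.5, -0.375]
m = -0.4375, f(m) = -0.0972 (−); new bracket [-0.4375, -0.375]
m = -0.40625, f(m) = -0.0228 (−); new bracket [-0.40625, -0.375]

++-++--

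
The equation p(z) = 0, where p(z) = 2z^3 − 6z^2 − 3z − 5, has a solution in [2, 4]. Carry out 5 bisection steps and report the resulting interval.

[3.5625, 3.625]

midpoint 3: p = -14 < 0 → [3, 4]
midpoint 3.5: p = -3.25 < 0 → [3.5, 4]
midpoint 3.75: p = 4.84375 > 0 → [3.5, 3.75]
midpoint 3.625: p = 0.5508 > 0 → [3.5, 3.625]
midpoint 3.5625: p = -1.4097 < 0 → [3.5625, 3.625]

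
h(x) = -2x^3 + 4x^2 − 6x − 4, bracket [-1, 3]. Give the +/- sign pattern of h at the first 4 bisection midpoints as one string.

x = 1 gives h = -8, negative; keep [-1, 1]
x = 0 gives h = -4, negative; keep [-1, 0]
x = -0.5 gives h = 0.25, positive; keep [-0.5, 0]
x = -0.25 gives h = -2.2188, negative; keep [-0.5, -0.25]

--+-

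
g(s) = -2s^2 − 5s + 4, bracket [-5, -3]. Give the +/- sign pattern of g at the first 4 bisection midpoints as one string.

---+

s = -4 gives g = -8, negative; keep [-4, -3]
s = -3.5 gives g = -3, negative; keep [-3.5, -3]
s = -3.25 gives g = -0.875, negative; keep [-3.25, -3]
s = -3.125 gives g = 0.0938, positive; keep [-3.25, -3.125]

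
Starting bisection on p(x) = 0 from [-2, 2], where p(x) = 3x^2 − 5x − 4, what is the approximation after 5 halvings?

-0.625

p(0) = -4 < 0, so the root lies in [-2, 0]
p(-1) = 4 > 0, so the root lies in [-1, 0]
p(-0.5) = -0.75 < 0, so the root lies in [-1, -0.5]
p(-0.75) = 1.4375 > 0, so the root lies in [-0.75, -0.5]
p(-0.625) = 0.2969 > 0, so the root lies in [-0.625, -0.5]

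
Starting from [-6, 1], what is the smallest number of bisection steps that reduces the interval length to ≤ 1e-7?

27

Width after n steps is 7/2^n. Need 2^n ≥ 7/1e-7 = 70000000.
2^26 = 67108864 < 70000000 ≤ 2^27 = 134217728, so n = 27.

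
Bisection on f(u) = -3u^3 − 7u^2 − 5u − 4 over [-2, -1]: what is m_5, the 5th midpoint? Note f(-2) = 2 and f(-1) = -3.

-1.84375

m = -1.5, f(m) = -2.125 (−); new bracket [-2, -1.5]
m = -1.75, f(m) = -0.609375 (−); new bracket [-2, -1.75]
m = -1.875, f(m) = 0.541016 (+); new bracket [-1.875, -1.75]
m = -1.8125, f(m) = -0.0706 (−); new bracket [-1.875, -1.8125]
m = -1.84375, f(m) = 0.2259 (+); new bracket [-1.84375, -1.8125]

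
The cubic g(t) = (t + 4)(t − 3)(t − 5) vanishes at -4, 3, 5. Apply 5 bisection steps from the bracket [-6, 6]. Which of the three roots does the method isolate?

m = 0, g(m) = 60 (+); new bracket [-6, 0]
m = -3, g(m) = 48 (+); new bracket [-6, -3]
m = -4.5, g(m) = -35.625 (−); new bracket [-4.5, -3]
m = -3.75, g(m) = 14.7656 (+); new bracket [-4.5, -3.75]
m = -4.125, g(m) = -8.127 (−); new bracket [-4.125, -3.75]

-4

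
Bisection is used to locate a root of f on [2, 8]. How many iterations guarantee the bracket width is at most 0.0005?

14

Width after n steps is 6/2^n. Need 2^n ≥ 6/0.0005 = 12000.
2^13 = 8192 < 12000 ≤ 2^14 = 16384, so n = 14.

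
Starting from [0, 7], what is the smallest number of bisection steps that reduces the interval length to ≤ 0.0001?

Width after n steps is 7/2^n. Need 2^n ≥ 7/0.0001 = 70000.
2^16 = 65536 < 70000 ≤ 2^17 = 131072, so n = 17.

17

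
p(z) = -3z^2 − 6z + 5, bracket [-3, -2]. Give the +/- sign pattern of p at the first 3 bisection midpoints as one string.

p(-2.5) = 1.25 > 0, so the root lies in [-3, -2.5]
p(-2.75) = -1.1875 < 0, so the root lies in [-2.75, -2.5]
p(-2.625) = 0.078125 > 0, so the root lies in [-2.75, -2.625]

+-+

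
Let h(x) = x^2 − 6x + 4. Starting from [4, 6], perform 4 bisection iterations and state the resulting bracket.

[5.125, 5.25]

midpoint 5: h = -1 < 0 → [5, 6]
midpoint 5.5: h = 1.25 > 0 → [5, 5.5]
midpoint 5.25: h = 0.0625 > 0 → [5, 5.25]
midpoint 5.125: h = -0.4844 < 0 → [5.125, 5.25]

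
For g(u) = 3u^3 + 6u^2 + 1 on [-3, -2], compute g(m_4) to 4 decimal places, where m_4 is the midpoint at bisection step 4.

m = -2.5, g(m) = -8.375 (−); new bracket [-2.5, -2]
m = -2.25, g(m) = -2.796875 (−); new bracket [-2.25, -2]
m = -2.125, g(m) = -0.693359 (−); new bracket [-2.125, -2]
m = -2.0625, g(m) = 0.2024 (+); new bracket [-2.125, -2.0625]

0.2024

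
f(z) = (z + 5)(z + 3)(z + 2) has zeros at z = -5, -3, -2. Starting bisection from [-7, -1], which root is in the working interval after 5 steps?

f(-4) = 2 > 0, so the root lies in [-7, -4]
f(-5.5) = -4.375 < 0, so the root lies in [-5.5, -4]
f(-4.75) = 1.203125 > 0, so the root lies in [-5.5, -4.75]
f(-5.125) = -0.8301 < 0, so the root lies in [-5.125, -4.75]
f(-4.9375) = 0.3557 > 0, so the root lies in [-5.125, -4.9375]

-5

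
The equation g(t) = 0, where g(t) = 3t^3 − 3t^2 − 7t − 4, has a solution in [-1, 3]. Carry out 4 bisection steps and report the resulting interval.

t = 1 gives g = -11, negative; keep [1, 3]
t = 2 gives g = -6, negative; keep [2, 3]
t = 2.5 gives g = 6.625, positive; keep [2, 2.5]
t = 2.25 gives g = -0.7656, negative; keep [2.25, 2.5]

[2.25, 2.5]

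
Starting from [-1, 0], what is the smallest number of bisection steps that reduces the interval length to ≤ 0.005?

Width after n steps is 1/2^n. Need 2^n ≥ 1/0.005 = 200.
2^7 = 128 < 200 ≤ 2^8 = 256, so n = 8.

8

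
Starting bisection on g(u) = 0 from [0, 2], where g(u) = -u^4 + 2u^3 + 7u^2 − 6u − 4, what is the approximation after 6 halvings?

1.15625

midpoint 1: g = -2 < 0 → [1, 2]
midpoint 1.5: g = 4.4375 > 0 → [1, 1.5]
midpoint 1.25: g = 0.902344 > 0 → [1, 1.25]
midpoint 1.125: g = -0.6448 < 0 → [1.125, 1.25]
midpoint 1.1875: g = 0.1067 > 0 → [1.125, 1.1875]
midpoint 1.15625: g = -0.2748 < 0 → [1.15625, 1.1875]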